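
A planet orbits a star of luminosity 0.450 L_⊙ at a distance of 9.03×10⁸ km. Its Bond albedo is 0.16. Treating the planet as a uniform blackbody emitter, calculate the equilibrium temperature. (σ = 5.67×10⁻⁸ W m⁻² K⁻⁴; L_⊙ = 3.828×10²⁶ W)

T_eq ≈ 88.8 K

d = 9.03×10⁸ km = 9.03×10¹¹ m.
L = 0.450 × 3.828×10²⁶ = 1.72×10²⁶ W.
Flux: S = L/(4πd²) = 1.72×10²⁶/(4π×(9.03×10¹¹)²) = 16.8 W m⁻².
Energy balance: absorbed = emitted ⇒ πR²·S(1−A) = 4πR²·σT_eq⁴, so T_eq⁴ = S(1−A)/(4σ).
T_eq = [16.8 × 0.84 / (4 × 5.67×10⁻⁸)]^(1/4) = (6.23×10⁷)^(1/4) = 88.8 K.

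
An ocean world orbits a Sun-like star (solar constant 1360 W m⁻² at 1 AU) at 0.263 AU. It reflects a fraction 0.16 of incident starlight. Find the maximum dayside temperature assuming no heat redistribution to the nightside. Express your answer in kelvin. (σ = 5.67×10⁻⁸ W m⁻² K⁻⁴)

T_ss ≈ 735 K

Flux at 0.263 AU: S = 1360/0.263² = 1.97×10⁴ W m⁻².
With no redistribution each surface element balances locally: S(1−A) = σT⁴.
T = [1.97×10⁴ × 0.84 / 5.67×10⁻⁸]^(1/4) = (2.91×10¹¹)^(1/4) = 735 K.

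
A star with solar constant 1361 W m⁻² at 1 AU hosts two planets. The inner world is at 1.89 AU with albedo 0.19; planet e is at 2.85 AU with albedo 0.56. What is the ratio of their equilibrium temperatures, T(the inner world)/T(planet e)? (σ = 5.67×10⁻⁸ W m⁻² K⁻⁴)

T_eq = [S₀(1−A)/(4σd²)]^(1/4), so T ∝ (1−A)^(1/4) / √d.
T₁ = [1361×0.81/(4×5.67×10⁻⁸×1.89²)]^(1/4) = 192.06 K.
T₂ = [1361×0.44/(4×5.67×10⁻⁸×2.85²)]^(1/4) = 134.27 K.

T₁/T₂ ≈ 1.430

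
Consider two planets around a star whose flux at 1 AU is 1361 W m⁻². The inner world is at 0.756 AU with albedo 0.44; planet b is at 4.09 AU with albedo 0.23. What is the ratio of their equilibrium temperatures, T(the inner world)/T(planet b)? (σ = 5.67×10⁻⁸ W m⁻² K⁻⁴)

T_eq = [S₀(1−A)/(4σd²)]^(1/4), so T ∝ (1−A)^(1/4) / √d.
T₁ = [1361×0.56/(4×5.67×10⁻⁸×0.756²)]^(1/4) = 276.91 K.
T₂ = [1361×0.77/(4×5.67×10⁻⁸×4.09²)]^(1/4) = 128.92 K.

T₁/T₂ ≈ 2.148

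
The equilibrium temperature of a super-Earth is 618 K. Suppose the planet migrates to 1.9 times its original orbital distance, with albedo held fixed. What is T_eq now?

T_eq ∝ L^(1/4) · d^(−1/2).
T′ = 618 / 1.9^(1/2) = 448 K.

T_eq ≈ 448 K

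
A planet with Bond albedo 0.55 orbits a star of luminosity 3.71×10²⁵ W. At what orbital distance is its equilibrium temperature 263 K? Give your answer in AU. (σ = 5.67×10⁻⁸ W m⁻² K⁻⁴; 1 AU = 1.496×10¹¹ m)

From T_eq⁴ = L(1−A)/(16πσd²): d = √[L(1−A)/(16πσT_eq⁴)].
d = √[3.71×10²⁵ × 0.45 / (16π × 5.67×10⁻⁸ × (263)⁴)] = 3.50×10¹⁰ m = 0.234 AU.

d ≈ 0.234 AU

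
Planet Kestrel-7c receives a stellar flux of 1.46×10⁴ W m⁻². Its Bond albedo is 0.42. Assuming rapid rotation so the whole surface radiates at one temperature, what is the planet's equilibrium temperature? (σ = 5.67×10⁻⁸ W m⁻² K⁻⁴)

T_eq ≈ 440 K

Energy balance: absorbed = emitted ⇒ πR²·S(1−A) = 4πR²·σT_eq⁴, so T_eq⁴ = S(1−A)/(4σ).
T_eq = [1.46×10⁴ × 0.58 / (4 × 5.67×10⁻⁸)]^(1/4) = (3.73×10¹⁰)^(1/4) = 440 K.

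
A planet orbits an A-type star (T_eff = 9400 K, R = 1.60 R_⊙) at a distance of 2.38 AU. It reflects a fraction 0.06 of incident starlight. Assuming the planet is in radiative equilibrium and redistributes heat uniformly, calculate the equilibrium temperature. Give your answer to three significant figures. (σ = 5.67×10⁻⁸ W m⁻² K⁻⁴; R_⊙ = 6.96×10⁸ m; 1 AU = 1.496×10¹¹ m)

R_⋆ = 1.60 × 6.96×10⁸ = 1.11×10⁹ m.
d = 2.38 AU = 3.56×10¹¹ m.
L = 4πR_⋆²σT_⋆⁴ = 4π(1.11×10⁹)² × 5.67×10⁻⁸ × (9400)⁴ = 6.90×10²⁷ W.
S = L/(4πd²) = 4330 W m⁻².
Energy balance: absorbed = emitted ⇒ πR²·S(1−A) = 4πR²·σT_eq⁴, so T_eq⁴ = S(1−A)/(4σ).
T_eq = [4330 × 0.94 / (4 × 5.67×10⁻⁸)]^(1/4) = (1.79×10¹⁰)^(1/4) = 366 K.

T_eq ≈ 366 K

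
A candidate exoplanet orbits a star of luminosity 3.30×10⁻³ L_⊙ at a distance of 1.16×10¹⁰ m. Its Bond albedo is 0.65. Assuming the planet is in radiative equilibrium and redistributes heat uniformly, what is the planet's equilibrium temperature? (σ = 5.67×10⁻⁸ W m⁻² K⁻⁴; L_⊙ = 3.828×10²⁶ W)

L = 3.30×10⁻³ × 3.828×10²⁶ = 1.26×10²⁴ W.
Flux: S = L/(4πd²) = 1.26×10²⁴/(4π×(1.16×10¹⁰)²) = 747 W m⁻².
Energy balance: absorbed = emitted ⇒ πR²·S(1−A) = 4πR²·σT_eq⁴, so T_eq⁴ = S(1−A)/(4σ).
T_eq = [747 × 0.35 / (4 × 5.67×10⁻⁸)]^(1/4) = (1.15×10⁹)^(1/4) = 184 K.

T_eq ≈ 184 K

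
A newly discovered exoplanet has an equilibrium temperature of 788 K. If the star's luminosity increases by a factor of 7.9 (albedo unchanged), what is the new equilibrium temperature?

T_eq ∝ L^(1/4) · d^(−1/2).
T′ = 788 × 7.9^(1/4) = 1320 K.

T_eq ≈ 1320 K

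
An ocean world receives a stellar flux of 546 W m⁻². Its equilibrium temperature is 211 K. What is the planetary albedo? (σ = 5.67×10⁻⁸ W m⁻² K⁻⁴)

A ≈ 0.18

From T_eq⁴ = S(1−A)/(4σ): 1−A = 4σT_eq⁴/S.
1−A = 4 × 5.67×10⁻⁸ × (211)⁴ / 546 = 0.823.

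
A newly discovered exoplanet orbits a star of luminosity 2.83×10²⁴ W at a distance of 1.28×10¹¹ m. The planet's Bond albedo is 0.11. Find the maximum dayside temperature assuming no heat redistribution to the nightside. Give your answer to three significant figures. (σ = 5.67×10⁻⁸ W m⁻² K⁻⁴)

Flux: S = L/(4πd²) = 2.83×10²⁴/(4π×(1.28×10¹¹)²) = 13.7 W m⁻².
With no redistribution each surface element balances locally: S(1−A) = σT⁴.
T = [13.7 × 0.89 / 5.67×10⁻⁸]^(1/4) = (2.16×10⁸)^(1/4) = 121 K.

T_ss ≈ 121 K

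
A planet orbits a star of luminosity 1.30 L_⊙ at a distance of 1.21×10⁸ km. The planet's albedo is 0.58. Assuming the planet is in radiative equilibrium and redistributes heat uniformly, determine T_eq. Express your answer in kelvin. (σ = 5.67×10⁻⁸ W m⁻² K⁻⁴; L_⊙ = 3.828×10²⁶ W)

T_eq ≈ 266 K

d = 1.21×10⁸ km = 1.21×10¹¹ m.
L = 1.30 × 3.828×10²⁶ = 4.98×10²⁶ W.
Flux: S = L/(4πd²) = 4.98×10²⁶/(4π×(1.21×10¹¹)²) = 2700 W m⁻².
Energy balance: absorbed = emitted ⇒ πR²·S(1−A) = 4πR²·σT_eq⁴, so T_eq⁴ = S(1−A)/(4σ).
T_eq = [2700 × 0.42 / (4 × 5.67×10⁻⁸)]^(1/4) = (5.01×10⁹)^(1/4) = 266 K.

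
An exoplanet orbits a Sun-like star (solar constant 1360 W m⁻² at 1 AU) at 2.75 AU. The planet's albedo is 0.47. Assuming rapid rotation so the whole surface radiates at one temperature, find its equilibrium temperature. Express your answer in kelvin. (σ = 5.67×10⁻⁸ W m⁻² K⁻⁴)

T_eq ≈ 143 K

Flux at 2.75 AU: S = 1360/2.75² = 180 W m⁻².
Energy balance: absorbed = emitted ⇒ πR²·S(1−A) = 4πR²·σT_eq⁴, so T_eq⁴ = S(1−A)/(4σ).
T_eq = [180 × 0.53 / (4 × 5.67×10⁻⁸)]^(1/4) = (4.20×10⁸)^(1/4) = 143 K.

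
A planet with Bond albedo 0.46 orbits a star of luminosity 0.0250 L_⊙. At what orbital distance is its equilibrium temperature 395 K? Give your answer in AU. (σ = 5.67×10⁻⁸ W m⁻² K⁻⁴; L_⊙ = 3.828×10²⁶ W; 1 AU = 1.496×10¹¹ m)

d ≈ 0.0577 AU

L = 0.0250 × 3.828×10²⁶ = 9.57×10²⁴ W.
From T_eq⁴ = L(1−A)/(16πσd²): d = √[L(1−A)/(16πσT_eq⁴)].
d = √[9.57×10²⁴ × 0.54 / (16π × 5.67×10⁻⁸ × (395)⁴)] = 8.63×10⁹ m = 0.0577 AU.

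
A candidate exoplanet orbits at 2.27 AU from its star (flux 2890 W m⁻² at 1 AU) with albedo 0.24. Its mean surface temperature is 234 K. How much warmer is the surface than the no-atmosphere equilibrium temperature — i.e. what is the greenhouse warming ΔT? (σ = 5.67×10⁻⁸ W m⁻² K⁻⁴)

ΔT ≈ 25.8 K

S = 2890/2.27² = 560.8 W m⁻².
T_eq = [S(1−A)/(4σ)]^(1/4) = [560.8×0.76/(4×5.67×10⁻⁸)]^(1/4) = 208.2 K.
ΔT = T_surf − T_eq = 234 − 208.2.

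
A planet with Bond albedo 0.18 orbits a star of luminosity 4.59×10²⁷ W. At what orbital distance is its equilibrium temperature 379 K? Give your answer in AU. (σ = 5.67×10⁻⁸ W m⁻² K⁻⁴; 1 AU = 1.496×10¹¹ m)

d ≈ 1.69 AU

From T_eq⁴ = L(1−A)/(16πσd²): d = √[L(1−A)/(16πσT_eq⁴)].
d = √[4.59×10²⁷ × 0.82 / (16π × 5.67×10⁻⁸ × (379)⁴)] = 2.53×10¹¹ m = 1.69 AU.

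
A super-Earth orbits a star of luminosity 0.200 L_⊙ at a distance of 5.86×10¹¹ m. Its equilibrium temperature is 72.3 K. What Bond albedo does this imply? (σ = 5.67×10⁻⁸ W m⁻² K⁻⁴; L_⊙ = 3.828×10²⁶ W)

L = 0.200 × 3.828×10²⁶ = 7.66×10²⁵ W.
Flux: S = L/(4πd²) = 7.66×10²⁵/(4π×(5.86×10¹¹)²) = 17.7 W m⁻².
From T_eq⁴ = S(1−A)/(4σ): 1−A = 4σT_eq⁴/S.
1−A = 4 × 5.67×10⁻⁸ × (72.3)⁴ / 17.7 = 0.349.

A ≈ 0.65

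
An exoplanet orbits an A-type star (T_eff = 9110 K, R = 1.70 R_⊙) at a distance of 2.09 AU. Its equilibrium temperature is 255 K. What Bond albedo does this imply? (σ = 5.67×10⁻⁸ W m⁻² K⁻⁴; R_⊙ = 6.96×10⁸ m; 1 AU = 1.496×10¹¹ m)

A ≈ 0.83

R_⋆ = 1.70 × 6.96×10⁸ = 1.18×10⁹ m.
d = 2.09 AU = 3.13×10¹¹ m.
L = 4πR_⋆²σT_⋆⁴ = 4π(1.18×10⁹)² × 5.67×10⁻⁸ × (9110)⁴ = 6.87×10²⁷ W.
S = L/(4πd²) = 5590 W m⁻².
From T_eq⁴ = S(1−A)/(4σ): 1−A = 4σT_eq⁴/S.
1−A = 4 × 5.67×10⁻⁸ × (255)⁴ / 5590 = 0.171.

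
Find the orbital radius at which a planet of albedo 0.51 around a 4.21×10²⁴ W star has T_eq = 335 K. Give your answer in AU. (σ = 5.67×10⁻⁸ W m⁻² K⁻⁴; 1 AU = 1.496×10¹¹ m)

From T_eq⁴ = L(1−A)/(16πσd²): d = √[L(1−A)/(16πσT_eq⁴)].
d = √[4.21×10²⁴ × 0.49 / (16π × 5.67×10⁻⁸ × (335)⁴)] = 7.58×10⁹ m = 0.0507 AU.

d ≈ 0.0507 AU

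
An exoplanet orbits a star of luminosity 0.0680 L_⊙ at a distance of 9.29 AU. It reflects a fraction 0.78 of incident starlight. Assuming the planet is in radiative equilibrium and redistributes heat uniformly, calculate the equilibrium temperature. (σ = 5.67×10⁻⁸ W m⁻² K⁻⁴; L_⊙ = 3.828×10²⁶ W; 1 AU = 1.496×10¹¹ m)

d = 9.29 AU = 1.39×10¹² m.
L = 0.0680 × 3.828×10²⁶ = 2.60×10²⁵ W.
Flux: S = L/(4πd²) = 2.60×10²⁵/(4π×(1.39×10¹²)²) = 1.07 W m⁻².
Energy balance: absorbed = emitted ⇒ πR²·S(1−A) = 4πR²·σT_eq⁴, so T_eq⁴ = S(1−A)/(4σ).
T_eq = [1.07 × 0.22 / (4 × 5.67×10⁻⁸)]^(1/4) = (1.04×10⁶)^(1/4) = 31.9 K.

T_eq ≈ 31.9 K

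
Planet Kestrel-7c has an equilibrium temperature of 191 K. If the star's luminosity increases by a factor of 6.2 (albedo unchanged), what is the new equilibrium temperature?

T_eq ∝ L^(1/4) · d^(−1/2).
T′ = 191 × 6.2^(1/4) = 301 K.

T_eq ≈ 301 K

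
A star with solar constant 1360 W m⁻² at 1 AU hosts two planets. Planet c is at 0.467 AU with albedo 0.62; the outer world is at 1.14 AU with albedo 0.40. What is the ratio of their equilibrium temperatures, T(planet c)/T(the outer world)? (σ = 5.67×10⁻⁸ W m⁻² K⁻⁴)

T_eq = [S₀(1−A)/(4σd²)]^(1/4), so T ∝ (1−A)^(1/4) / √d.
T₁ = [1360×0.38/(4×5.67×10⁻⁸×0.467²)]^(1/4) = 319.71 K.
T₂ = [1360×0.60/(4×5.67×10⁻⁸×1.14²)]^(1/4) = 229.38 K.

T₁/T₂ ≈ 1.394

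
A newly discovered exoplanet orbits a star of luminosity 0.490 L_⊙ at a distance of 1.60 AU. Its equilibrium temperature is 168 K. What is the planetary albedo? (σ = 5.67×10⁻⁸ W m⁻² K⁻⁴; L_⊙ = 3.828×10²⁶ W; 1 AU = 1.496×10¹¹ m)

A ≈ 0.31

d = 1.60 AU = 2.39×10¹¹ m.
L = 0.490 × 3.828×10²⁶ = 1.88×10²⁶ W.
Flux: S = L/(4πd²) = 1.88×10²⁶/(4π×(2.39×10¹¹)²) = 261 W m⁻².
From T_eq⁴ = S(1−A)/(4σ): 1−A = 4σT_eq⁴/S.
1−A = 4 × 5.67×10⁻⁸ × (168)⁴ / 261 = 0.693.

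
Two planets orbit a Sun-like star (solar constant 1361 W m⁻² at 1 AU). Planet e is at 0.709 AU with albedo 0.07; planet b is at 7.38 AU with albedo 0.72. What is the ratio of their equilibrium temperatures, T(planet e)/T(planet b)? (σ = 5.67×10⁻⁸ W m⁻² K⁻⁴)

T_eq = [S₀(1−A)/(4σd²)]^(1/4), so T ∝ (1−A)^(1/4) / √d.
T₁ = [1361×0.93/(4×5.67×10⁻⁸×0.709²)]^(1/4) = 324.60 K.
T₂ = [1361×0.28/(4×5.67×10⁻⁸×7.38²)]^(1/4) = 74.53 K.

T₁/T₂ ≈ 4.355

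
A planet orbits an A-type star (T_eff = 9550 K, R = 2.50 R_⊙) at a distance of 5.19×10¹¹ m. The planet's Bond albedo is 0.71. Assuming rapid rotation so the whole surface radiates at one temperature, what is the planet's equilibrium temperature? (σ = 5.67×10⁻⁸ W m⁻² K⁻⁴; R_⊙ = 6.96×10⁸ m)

R_⋆ = 2.50 × 6.96×10⁸ = 1.74×10⁹ m.
L = 4πR_⋆²σT_⋆⁴ = 4π(1.74×10⁹)² × 5.67×10⁻⁸ × (9550)⁴ = 1.79×10²⁸ W.
S = L/(4πd²) = 5300 W m⁻².
Energy balance: absorbed = emitted ⇒ πR²·S(1−A) = 4πR²·σT_eq⁴, so T_eq⁴ = S(1−A)/(4σ).
T_eq = [5300 × 0.29 / (4 × 5.67×10⁻⁸)]^(1/4) = (6.78×10⁹)^(1/4) = 287 K.

T_eq ≈ 287 K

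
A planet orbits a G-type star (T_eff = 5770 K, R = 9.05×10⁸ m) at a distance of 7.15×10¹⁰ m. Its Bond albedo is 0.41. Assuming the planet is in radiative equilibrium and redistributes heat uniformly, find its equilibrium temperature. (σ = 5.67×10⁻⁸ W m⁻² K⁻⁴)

T_eq ≈ 402 K

L = 4πR_⋆²σT_⋆⁴ = 4π(9.05×10⁸)² × 5.67×10⁻⁸ × (5770)⁴ = 6.47×10²⁶ W.
S = L/(4πd²) = 1.01×10⁴ W m⁻².
Energy balance: absorbed = emitted ⇒ πR²·S(1−A) = 4πR²·σT_eq⁴, so T_eq⁴ = S(1−A)/(4σ).
T_eq = [1.01×10⁴ × 0.59 / (4 × 5.67×10⁻⁸)]^(1/4) = (2.62×10¹⁰)^(1/4) = 402 K.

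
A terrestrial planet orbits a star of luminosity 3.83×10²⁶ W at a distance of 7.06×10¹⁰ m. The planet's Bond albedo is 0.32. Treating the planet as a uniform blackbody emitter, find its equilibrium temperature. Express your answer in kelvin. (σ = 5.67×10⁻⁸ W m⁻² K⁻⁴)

Flux: S = L/(4πd²) = 3.83×10²⁶/(4π×(7.06×10¹⁰)²) = 6110 W m⁻².
Energy balance: absorbed = emitted ⇒ πR²·S(1−A) = 4πR²·σT_eq⁴, so T_eq⁴ = S(1−A)/(4σ).
T_eq = [6110 × 0.68 / (4 × 5.67×10⁻⁸)]^(1/4) = (1.83×10¹⁰)^(1/4) = 368 K.

T_eq ≈ 368 K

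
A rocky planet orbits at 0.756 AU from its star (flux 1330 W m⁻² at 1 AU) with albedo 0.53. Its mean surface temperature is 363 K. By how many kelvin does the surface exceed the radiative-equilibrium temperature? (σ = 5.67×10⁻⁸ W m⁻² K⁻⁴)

ΔT ≈ 99.5 K

S = 1330/0.756² = 2327 W m⁻².
T_eq = [S(1−A)/(4σ)]^(1/4) = [2327×0.47/(4×5.67×10⁻⁸)]^(1/4) = 263.5 K.
ΔT = T_surf − T_eq = 363 − 263.5.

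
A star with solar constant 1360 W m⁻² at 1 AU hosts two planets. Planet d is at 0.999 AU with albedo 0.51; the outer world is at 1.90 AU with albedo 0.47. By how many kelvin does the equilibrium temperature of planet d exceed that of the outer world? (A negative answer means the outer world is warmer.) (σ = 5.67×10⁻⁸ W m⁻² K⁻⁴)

T_eq = [S₀(1−A)/(4σd²)]^(1/4), so T ∝ (1−A)^(1/4) / √d.
T₁ = [1360×0.49/(4×5.67×10⁻⁸×0.999²)]^(1/4) = 232.94 K.
T₂ = [1360×0.53/(4×5.67×10⁻⁸×1.90²)]^(1/4) = 172.25 K.

ΔT ≈ 60.7 K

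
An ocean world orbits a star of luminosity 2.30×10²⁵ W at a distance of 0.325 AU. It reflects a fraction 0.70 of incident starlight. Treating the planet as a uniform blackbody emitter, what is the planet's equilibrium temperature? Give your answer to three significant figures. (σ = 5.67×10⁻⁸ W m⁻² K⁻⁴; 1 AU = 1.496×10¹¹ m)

T_eq ≈ 179 K

d = 0.325 AU = 4.86×10¹⁰ m.
Flux: S = L/(4πd²) = 2.30×10²⁵/(4π×(4.86×10¹⁰)²) = 774 W m⁻².
Energy balance: absorbed = emitted ⇒ πR²·S(1−A) = 4πR²·σT_eq⁴, so T_eq⁴ = S(1−A)/(4σ).
T_eq = [774 × 0.30 / (4 × 5.67×10⁻⁸)]^(1/4) = (1.02×10⁹)^(1/4) = 179 K.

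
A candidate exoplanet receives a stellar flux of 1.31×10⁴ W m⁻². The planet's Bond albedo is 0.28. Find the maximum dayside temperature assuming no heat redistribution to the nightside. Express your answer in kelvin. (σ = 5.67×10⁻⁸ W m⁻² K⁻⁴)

T_ss ≈ 639 K

With no redistribution each surface element balances locally: S(1−A) = σT⁴.
T = [1.31×10⁴ × 0.72 / 5.67×10⁻⁸]^(1/4) = (1.66×10¹¹)^(1/4) = 639 K.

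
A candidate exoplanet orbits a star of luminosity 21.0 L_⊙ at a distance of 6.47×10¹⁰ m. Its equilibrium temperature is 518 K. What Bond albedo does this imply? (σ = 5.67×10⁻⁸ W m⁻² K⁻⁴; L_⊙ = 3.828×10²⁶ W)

L = 21.0 × 3.828×10²⁶ = 8.04×10²⁷ W.
Flux: S = L/(4πd²) = 8.04×10²⁷/(4π×(6.47×10¹⁰)²) = 1.53×10⁵ W m⁻².
From T_eq⁴ = S(1−A)/(4σ): 1−A = 4σT_eq⁴/S.
1−A = 4 × 5.67×10⁻⁸ × (518)⁴ / 1.53×10⁵ = 0.107.

A ≈ 0.89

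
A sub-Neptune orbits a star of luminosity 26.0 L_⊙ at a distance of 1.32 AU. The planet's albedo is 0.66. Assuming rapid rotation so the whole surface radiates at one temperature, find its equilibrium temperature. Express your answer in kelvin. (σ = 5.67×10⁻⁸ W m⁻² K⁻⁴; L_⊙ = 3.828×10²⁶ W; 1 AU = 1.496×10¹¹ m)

T_eq ≈ 418 K

d = 1.32 AU = 1.97×10¹¹ m.
L = 26.0 × 3.828×10²⁶ = 9.95×10²⁷ W.
Flux: S = L/(4πd²) = 9.95×10²⁷/(4π×(1.97×10¹¹)²) = 2.03×10⁴ W m⁻².
Energy balance: absorbed = emitted ⇒ πR²·S(1−A) = 4πR²·σT_eq⁴, so T_eq⁴ = S(1−A)/(4σ).
T_eq = [2.03×10⁴ × 0.34 / (4 × 5.67×10⁻⁸)]^(1/4) = (3.04×10¹⁰)^(1/4) = 418 K.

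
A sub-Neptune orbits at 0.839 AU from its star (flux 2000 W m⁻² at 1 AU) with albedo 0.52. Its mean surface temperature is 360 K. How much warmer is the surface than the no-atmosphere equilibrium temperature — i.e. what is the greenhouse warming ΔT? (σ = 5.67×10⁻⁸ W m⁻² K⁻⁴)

S = 2000/0.839² = 2841 W m⁻².
T_eq = [S(1−A)/(4σ)]^(1/4) = [2841×0.48/(4×5.67×10⁻⁸)]^(1/4) = 278.5 K.
ΔT = T_surf − T_eq = 360 − 278.5.

ΔT ≈ 81.5 K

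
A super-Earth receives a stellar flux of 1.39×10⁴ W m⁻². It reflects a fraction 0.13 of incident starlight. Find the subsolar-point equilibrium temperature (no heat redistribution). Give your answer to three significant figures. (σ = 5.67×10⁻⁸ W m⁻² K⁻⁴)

At the subsolar point the surface absorbs S(1−A) and emits σT⁴ per unit area — no factor of 4, since only the local patch is in balance.
T = [1.39×10⁴ × 0.87 / 5.67×10⁻⁸]^(1/4) = (2.13×10¹¹)^(1/4) = 680 K.

T_ss ≈ 680 K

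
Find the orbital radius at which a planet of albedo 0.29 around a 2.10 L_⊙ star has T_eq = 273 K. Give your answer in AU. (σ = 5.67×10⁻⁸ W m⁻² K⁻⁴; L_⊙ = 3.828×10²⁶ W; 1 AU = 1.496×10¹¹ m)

L = 2.10 × 3.828×10²⁶ = 8.04×10²⁶ W.
From T_eq⁴ = L(1−A)/(16πσd²): d = √[L(1−A)/(16πσT_eq⁴)].
d = √[8.04×10²⁶ × 0.71 / (16π × 5.67×10⁻⁸ × (273)⁴)] = 1.90×10¹¹ m = 1.27 AU.

d ≈ 1.27 AU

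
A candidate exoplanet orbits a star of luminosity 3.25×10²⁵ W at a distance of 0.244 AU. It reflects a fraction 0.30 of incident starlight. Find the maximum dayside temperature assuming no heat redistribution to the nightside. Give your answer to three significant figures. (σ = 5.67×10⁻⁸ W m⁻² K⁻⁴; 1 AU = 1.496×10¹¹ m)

d = 0.244 AU = 3.65×10¹⁰ m.
Flux: S = L/(4πd²) = 3.25×10²⁵/(4π×(3.65×10¹⁰)²) = 1940 W m⁻².
With no redistribution each surface element balances locally: S(1−A) = σT⁴.
T = [1940 × 0.70 / 5.67×10⁻⁸]^(1/4) = (2.40×10¹⁰)^(1/4) = 393 K.

T_ss ≈ 393 K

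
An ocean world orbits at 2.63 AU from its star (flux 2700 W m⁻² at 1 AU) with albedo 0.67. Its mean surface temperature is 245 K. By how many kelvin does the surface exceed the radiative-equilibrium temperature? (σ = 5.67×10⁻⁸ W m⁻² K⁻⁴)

S = 2700/2.63² = 390.3 W m⁻².
T_eq = [S(1−A)/(4σ)]^(1/4) = [390.3×0.33/(4×5.67×10⁻⁸)]^(1/4) = 154.4 K.
ΔT = T_surf − T_eq = 245 − 154.4.

ΔT ≈ 90.6 K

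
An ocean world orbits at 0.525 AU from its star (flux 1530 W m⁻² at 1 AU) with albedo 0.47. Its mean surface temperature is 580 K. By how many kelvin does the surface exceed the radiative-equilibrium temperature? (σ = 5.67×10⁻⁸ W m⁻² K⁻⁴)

ΔT ≈ 242.5 K

S = 1530/0.525² = 5551 W m⁻².
T_eq = [S(1−A)/(4σ)]^(1/4) = [5551×0.53/(4×5.67×10⁻⁸)]^(1/4) = 337.5 K.
ΔT = T_surf − T_eq = 580 − 337.5.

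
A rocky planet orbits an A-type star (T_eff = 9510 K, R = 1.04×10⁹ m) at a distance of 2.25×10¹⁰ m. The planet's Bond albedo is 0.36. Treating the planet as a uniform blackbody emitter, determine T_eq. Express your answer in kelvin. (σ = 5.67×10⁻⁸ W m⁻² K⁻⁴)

T_eq ≈ 1290 K

L = 4πR_⋆²σT_⋆⁴ = 4π(1.04×10⁹)² × 5.67×10⁻⁸ × (9510)⁴ = 6.30×10²⁷ W.
S = L/(4πd²) = 9.91×10⁵ W m⁻².
Energy balance: absorbed = emitted ⇒ πR²·S(1−A) = 4πR²·σT_eq⁴, so T_eq⁴ = S(1−A)/(4σ).
T_eq = [9.91×10⁵ × 0.64 / (4 × 5.67×10⁻⁸)]^(1/4) = (2.80×10¹²)^(1/4) = 1290 K.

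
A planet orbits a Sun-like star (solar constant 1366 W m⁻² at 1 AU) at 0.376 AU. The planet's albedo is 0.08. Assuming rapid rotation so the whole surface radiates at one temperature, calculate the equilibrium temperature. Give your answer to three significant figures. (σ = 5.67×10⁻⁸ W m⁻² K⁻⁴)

Flux at 0.376 AU: S = 1366/0.376² = 9660 W m⁻².
Energy balance: absorbed = emitted ⇒ πR²·S(1−A) = 4πR²·σT_eq⁴, so T_eq⁴ = S(1−A)/(4σ).
T_eq = [9660 × 0.92 / (4 × 5.67×10⁻⁸)]^(1/4) = (3.92×10¹⁰)^(1/4) = 445 K.

T_eq ≈ 445 K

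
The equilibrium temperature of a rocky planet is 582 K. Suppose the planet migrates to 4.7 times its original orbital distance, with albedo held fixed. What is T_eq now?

T_eq ∝ L^(1/4) · d^(−1/2).
T′ = 582 / 4.7^(1/2) = 268 K.

T_eq ≈ 268 K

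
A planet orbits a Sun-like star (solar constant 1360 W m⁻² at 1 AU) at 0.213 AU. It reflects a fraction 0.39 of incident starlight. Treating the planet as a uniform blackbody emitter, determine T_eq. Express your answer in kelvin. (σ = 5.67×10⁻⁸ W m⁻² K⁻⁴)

T_eq ≈ 533 K

Flux at 0.213 AU: S = 1360/0.213² = 3.00×10⁴ W m⁻².
Energy balance: absorbed = emitted ⇒ πR²·S(1−A) = 4πR²·σT_eq⁴, so T_eq⁴ = S(1−A)/(4σ).
T_eq = [3.00×10⁴ × 0.61 / (4 × 5.67×10⁻⁸)]^(1/4) = (8.06×10¹⁰)^(1/4) = 533 K.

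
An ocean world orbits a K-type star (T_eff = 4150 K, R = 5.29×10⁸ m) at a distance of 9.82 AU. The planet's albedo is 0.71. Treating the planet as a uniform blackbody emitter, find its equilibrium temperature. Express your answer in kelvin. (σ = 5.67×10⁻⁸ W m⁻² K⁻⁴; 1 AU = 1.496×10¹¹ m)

T_eq ≈ 40.9 K

d = 9.82 AU = 1.47×10¹² m.
L = 4πR_⋆²σT_⋆⁴ = 4π(5.29×10⁸)² × 5.67×10⁻⁸ × (4150)⁴ = 5.91×10²⁵ W.
S = L/(4πd²) = 2.18 W m⁻².
Energy balance: absorbed = emitted ⇒ πR²·S(1−A) = 4πR²·σT_eq⁴, so T_eq⁴ = S(1−A)/(4σ).
T_eq = [2.18 × 0.29 / (4 × 5.67×10⁻⁸)]^(1/4) = (2.79×10⁶)^(1/4) = 40.9 K.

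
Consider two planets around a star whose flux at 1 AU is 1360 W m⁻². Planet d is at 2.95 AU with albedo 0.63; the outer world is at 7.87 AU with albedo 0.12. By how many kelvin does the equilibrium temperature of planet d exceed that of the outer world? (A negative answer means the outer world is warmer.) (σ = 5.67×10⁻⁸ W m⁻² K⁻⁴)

T_eq = [S₀(1−A)/(4σd²)]^(1/4), so T ∝ (1−A)^(1/4) / √d.
T₁ = [1360×0.37/(4×5.67×10⁻⁸×2.95²)]^(1/4) = 126.36 K.
T₂ = [1360×0.88/(4×5.67×10⁻⁸×7.87²)]^(1/4) = 96.07 K.

ΔT ≈ 30.3 K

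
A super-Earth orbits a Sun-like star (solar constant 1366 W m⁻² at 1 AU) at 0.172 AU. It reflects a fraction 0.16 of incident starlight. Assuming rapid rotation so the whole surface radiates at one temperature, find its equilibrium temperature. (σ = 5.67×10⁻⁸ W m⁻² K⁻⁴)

T_eq ≈ 643 K

Flux at 0.172 AU: S = 1366/0.172² = 4.62×10⁴ W m⁻².
Energy balance: absorbed = emitted ⇒ πR²·S(1−A) = 4πR²·σT_eq⁴, so T_eq⁴ = S(1−A)/(4σ).
T_eq = [4.62×10⁴ × 0.84 / (4 × 5.67×10⁻⁸)]^(1/4) = (1.71×10¹¹)^(1/4) = 643 K.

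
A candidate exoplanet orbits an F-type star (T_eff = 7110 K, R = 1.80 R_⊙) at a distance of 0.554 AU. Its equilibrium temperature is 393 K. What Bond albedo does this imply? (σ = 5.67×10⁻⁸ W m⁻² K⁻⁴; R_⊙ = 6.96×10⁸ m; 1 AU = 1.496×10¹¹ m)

A ≈ 0.84

R_⋆ = 1.80 × 6.96×10⁸ = 1.25×10⁹ m.
d = 0.554 AU = 8.29×10¹⁰ m.
L = 4πR_⋆²σT_⋆⁴ = 4π(1.25×10⁹)² × 5.67×10⁻⁸ × (7110)⁴ = 2.86×10²⁷ W.
S = L/(4πd²) = 3.31×10⁴ W m⁻².
From T_eq⁴ = S(1−A)/(4σ): 1−A = 4σT_eq⁴/S.
1−A = 4 × 5.67×10⁻⁸ × (393)⁴ / 3.31×10⁴ = 0.163.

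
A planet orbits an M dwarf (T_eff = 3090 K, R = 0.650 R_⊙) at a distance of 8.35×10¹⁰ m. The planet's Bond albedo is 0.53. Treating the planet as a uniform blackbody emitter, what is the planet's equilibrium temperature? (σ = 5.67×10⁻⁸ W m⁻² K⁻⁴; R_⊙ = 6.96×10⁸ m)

T_eq ≈ 133 K

R_⋆ = 0.650 × 6.96×10⁸ = 4.52×10⁸ m.
L = 4πR_⋆²σT_⋆⁴ = 4π(4.52×10⁸)² × 5.67×10⁻⁸ × (3090)⁴ = 1.33×10²⁵ W.
S = L/(4πd²) = 152 W m⁻².
Energy balance: absorbed = emitted ⇒ πR²·S(1−A) = 4πR²·σT_eq⁴, so T_eq⁴ = S(1−A)/(4σ).
T_eq = [152 × 0.47 / (4 × 5.67×10⁻⁸)]^(1/4) = (3.14×10⁸)^(1/4) = 133 K.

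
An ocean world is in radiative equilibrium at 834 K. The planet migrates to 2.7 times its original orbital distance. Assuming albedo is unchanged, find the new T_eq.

T_eq ≈ 508 K

T_eq ∝ L^(1/4) · d^(−1/2).
T′ = 834 / 2.7^(1/2) = 508 K.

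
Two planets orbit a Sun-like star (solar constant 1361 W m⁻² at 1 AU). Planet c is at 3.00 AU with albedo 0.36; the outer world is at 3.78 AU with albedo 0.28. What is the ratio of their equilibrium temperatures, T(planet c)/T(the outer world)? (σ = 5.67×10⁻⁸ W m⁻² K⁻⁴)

T₁/T₂ ≈ 1.090

T_eq = [S₀(1−A)/(4σd²)]^(1/4), so T ∝ (1−A)^(1/4) / √d.
T₁ = [1361×0.64/(4×5.67×10⁻⁸×3.00²)]^(1/4) = 143.73 K.
T₂ = [1361×0.72/(4×5.67×10⁻⁸×3.78²)]^(1/4) = 131.87 K.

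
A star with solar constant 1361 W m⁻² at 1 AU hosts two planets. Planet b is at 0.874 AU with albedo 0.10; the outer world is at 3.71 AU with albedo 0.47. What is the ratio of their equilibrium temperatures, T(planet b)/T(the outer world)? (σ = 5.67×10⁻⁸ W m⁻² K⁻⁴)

T_eq = [S₀(1−A)/(4σd²)]^(1/4), so T ∝ (1−A)^(1/4) / √d.
T₁ = [1361×0.90/(4×5.67×10⁻⁸×0.874²)]^(1/4) = 289.97 K.
T₂ = [1361×0.53/(4×5.67×10⁻⁸×3.71²)]^(1/4) = 123.29 K.

T₁/T₂ ≈ 2.352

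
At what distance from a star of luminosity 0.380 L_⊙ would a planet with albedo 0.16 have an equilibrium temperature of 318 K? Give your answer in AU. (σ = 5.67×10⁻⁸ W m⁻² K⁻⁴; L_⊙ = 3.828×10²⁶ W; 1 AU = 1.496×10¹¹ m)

d ≈ 0.433 AU

L = 0.380 × 3.828×10²⁶ = 1.45×10²⁶ W.
From T_eq⁴ = L(1−A)/(16πσd²): d = √[L(1−A)/(16πσT_eq⁴)].
d = √[1.45×10²⁶ × 0.84 / (16π × 5.67×10⁻⁸ × (318)⁴)] = 6.47×10¹⁰ m = 0.433 AU.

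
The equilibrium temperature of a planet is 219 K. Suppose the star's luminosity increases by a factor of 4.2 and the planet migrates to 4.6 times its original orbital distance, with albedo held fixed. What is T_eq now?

T_eq ≈ 146 K

T_eq ∝ L^(1/4) · d^(−1/2).
T′ = 219 × 4.2^(1/4) / 4.6^(1/2) = 146 K.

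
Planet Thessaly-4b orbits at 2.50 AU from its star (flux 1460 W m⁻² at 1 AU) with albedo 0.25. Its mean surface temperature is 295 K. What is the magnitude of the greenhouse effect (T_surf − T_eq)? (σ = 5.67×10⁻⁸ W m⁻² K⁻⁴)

S = 1460/2.50² = 233.6 W m⁻².
T_eq = [S(1−A)/(4σ)]^(1/4) = [233.6×0.75/(4×5.67×10⁻⁸)]^(1/4) = 166.7 K.
ΔT = T_surf − T_eq = 295 − 166.7.

ΔT ≈ 128.3 K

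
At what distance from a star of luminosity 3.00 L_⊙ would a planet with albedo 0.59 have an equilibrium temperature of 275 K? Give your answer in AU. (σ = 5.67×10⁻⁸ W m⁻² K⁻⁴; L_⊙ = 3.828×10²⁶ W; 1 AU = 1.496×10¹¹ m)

L = 3.00 × 3.828×10²⁶ = 1.15×10²⁷ W.
From T_eq⁴ = L(1−A)/(16πσd²): d = √[L(1−A)/(16πσT_eq⁴)].
d = √[1.15×10²⁷ × 0.41 / (16π × 5.67×10⁻⁸ × (275)⁴)] = 1.70×10¹¹ m = 1.14 AU.

d ≈ 1.14 AU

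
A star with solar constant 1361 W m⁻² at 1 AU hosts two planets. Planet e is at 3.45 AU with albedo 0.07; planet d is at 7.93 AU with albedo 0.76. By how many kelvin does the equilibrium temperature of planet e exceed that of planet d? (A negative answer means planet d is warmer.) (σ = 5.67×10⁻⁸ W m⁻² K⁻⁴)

ΔT ≈ 78.0 K

T_eq = [S₀(1−A)/(4σd²)]^(1/4), so T ∝ (1−A)^(1/4) / √d.
T₁ = [1361×0.93/(4×5.67×10⁻⁸×3.45²)]^(1/4) = 147.15 K.
T₂ = [1361×0.24/(4×5.67×10⁻⁸×7.93²)]^(1/4) = 69.18 K.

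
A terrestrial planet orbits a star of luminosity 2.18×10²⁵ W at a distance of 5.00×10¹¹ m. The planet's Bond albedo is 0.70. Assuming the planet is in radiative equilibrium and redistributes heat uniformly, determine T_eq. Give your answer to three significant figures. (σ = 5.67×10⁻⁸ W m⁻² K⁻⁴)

Flux: S = L/(4πd²) = 2.18×10²⁵/(4π×(5.00×10¹¹)²) = 6.94 W m⁻².
Energy balance: absorbed = emitted ⇒ πR²·S(1−A) = 4πR²·σT_eq⁴, so T_eq⁴ = S(1−A)/(4σ).
T_eq = [6.94 × 0.30 / (4 × 5.67×10⁻⁸)]^(1/4) = (9.18×10⁶)^(1/4) = 55.0 K.

T_eq ≈ 55.0 K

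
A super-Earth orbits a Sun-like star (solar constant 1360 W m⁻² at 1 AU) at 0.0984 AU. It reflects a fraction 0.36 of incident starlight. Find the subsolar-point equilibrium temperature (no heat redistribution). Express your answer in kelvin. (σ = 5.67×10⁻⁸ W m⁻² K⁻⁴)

T_ss ≈ 1120 K

Flux at 0.0984 AU: S = 1360/0.0984² = 1.40×10⁵ W m⁻².
At the subsolar point the surface absorbs S(1−A) and emits σT⁴ per unit area — no factor of 4, since only the local patch is in balance.
T = [1.40×10⁵ × 0.64 / 5.67×10⁻⁸]^(1/4) = (1.59×10¹²)^(1/4) = 1120 K.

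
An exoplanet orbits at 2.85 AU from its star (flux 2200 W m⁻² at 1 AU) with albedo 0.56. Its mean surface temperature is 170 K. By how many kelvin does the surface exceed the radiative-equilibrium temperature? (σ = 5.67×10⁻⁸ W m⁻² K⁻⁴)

ΔT ≈ 18.6 K

S = 2200/2.85² = 270.9 W m⁻².
T_eq = [S(1−A)/(4σ)]^(1/4) = [270.9×0.44/(4×5.67×10⁻⁸)]^(1/4) = 151.4 K.
ΔT = T_surf − T_eq = 170 − 151.4.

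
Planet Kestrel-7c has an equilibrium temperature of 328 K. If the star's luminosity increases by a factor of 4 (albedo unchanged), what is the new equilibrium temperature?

T_eq ≈ 464 K

T_eq ∝ L^(1/4) · d^(−1/2).
T′ = 328 × 4^(1/4) = 464 K.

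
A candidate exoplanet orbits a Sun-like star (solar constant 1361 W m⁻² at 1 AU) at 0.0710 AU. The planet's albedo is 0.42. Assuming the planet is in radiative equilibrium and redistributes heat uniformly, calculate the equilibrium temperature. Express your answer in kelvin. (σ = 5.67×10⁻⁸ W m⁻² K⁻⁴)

Flux at 0.0710 AU: S = 1361/0.0710² = 2.70×10⁵ W m⁻².
Energy balance: absorbed = emitted ⇒ πR²·S(1−A) = 4πR²·σT_eq⁴, so T_eq⁴ = S(1−A)/(4σ).
T_eq = [2.70×10⁵ × 0.58 / (4 × 5.67×10⁻⁸)]^(1/4) = (6.90×10¹¹)^(1/4) = 912 K.

T_eq ≈ 912 K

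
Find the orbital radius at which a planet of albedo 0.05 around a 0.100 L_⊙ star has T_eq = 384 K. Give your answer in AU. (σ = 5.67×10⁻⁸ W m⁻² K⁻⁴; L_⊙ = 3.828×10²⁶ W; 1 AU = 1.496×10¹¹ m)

L = 0.100 × 3.828×10²⁶ = 3.83×10²⁵ W.
From T_eq⁴ = L(1−A)/(16πσd²): d = √[L(1−A)/(16πσT_eq⁴)].
d = √[3.83×10²⁵ × 0.95 / (16π × 5.67×10⁻⁸ × (384)⁴)] = 2.42×10¹⁰ m = 0.162 AU.

d ≈ 0.162 AU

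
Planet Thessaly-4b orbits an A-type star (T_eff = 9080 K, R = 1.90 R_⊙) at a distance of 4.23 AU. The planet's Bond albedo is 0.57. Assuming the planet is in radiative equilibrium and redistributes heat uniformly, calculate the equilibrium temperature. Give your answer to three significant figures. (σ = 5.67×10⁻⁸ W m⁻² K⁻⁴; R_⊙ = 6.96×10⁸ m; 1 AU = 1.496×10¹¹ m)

T_eq ≈ 238 K

R_⋆ = 1.90 × 6.96×10⁸ = 1.32×10⁹ m.
d = 4.23 AU = 6.33×10¹¹ m.
L = 4πR_⋆²σT_⋆⁴ = 4π(1.32×10⁹)² × 5.67×10⁻⁸ × (9080)⁴ = 8.47×10²⁷ W.
S = L/(4πd²) = 1680 W m⁻².
Energy balance: absorbed = emitted ⇒ πR²·S(1−A) = 4πR²·σT_eq⁴, so T_eq⁴ = S(1−A)/(4σ).
T_eq = [1680 × 0.43 / (4 × 5.67×10⁻⁸)]^(1/4) = (3.19×10⁹)^(1/4) = 238 K.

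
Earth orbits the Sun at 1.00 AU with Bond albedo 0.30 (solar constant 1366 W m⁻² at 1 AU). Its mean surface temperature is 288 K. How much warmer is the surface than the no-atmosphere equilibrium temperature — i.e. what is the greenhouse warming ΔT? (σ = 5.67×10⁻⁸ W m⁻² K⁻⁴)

S = 1366/1.00² = 1366 W m⁻².
T_eq = [S(1−A)/(4σ)]^(1/4) = [1366×0.70/(4×5.67×10⁻⁸)]^(1/4) = 254.8 K.
ΔT = T_surf − T_eq = 288 − 254.8.

ΔT ≈ 33.2 K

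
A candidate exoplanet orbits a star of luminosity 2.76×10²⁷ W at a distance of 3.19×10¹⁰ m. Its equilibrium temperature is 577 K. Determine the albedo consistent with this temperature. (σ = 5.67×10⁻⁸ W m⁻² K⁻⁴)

Flux: S = L/(4πd²) = 2.76×10²⁷/(4π×(3.19×10¹⁰)²) = 2.16×10⁵ W m⁻².
From T_eq⁴ = S(1−A)/(4σ): 1−A = 4σT_eq⁴/S.
1−A = 4 × 5.67×10⁻⁸ × (577)⁴ / 2.16×10⁵ = 0.116.

A ≈ 0.88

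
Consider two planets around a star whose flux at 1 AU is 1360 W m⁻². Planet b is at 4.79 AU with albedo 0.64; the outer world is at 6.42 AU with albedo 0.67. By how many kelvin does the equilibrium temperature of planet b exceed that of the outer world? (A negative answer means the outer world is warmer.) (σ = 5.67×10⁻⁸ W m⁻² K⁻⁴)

ΔT ≈ 15.2 K

T_eq = [S₀(1−A)/(4σd²)]^(1/4), so T ∝ (1−A)^(1/4) / √d.
T₁ = [1360×0.36/(4×5.67×10⁻⁸×4.79²)]^(1/4) = 98.49 K.
T₂ = [1360×0.33/(4×5.67×10⁻⁸×6.42²)]^(1/4) = 83.24 K.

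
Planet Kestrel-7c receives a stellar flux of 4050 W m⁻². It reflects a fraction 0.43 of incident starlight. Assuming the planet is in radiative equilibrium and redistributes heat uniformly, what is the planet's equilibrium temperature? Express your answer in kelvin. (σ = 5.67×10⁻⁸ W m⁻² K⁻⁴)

Energy balance: absorbed = emitted ⇒ πR²·S(1−A) = 4πR²·σT_eq⁴, so T_eq⁴ = S(1−A)/(4σ).
T_eq = [4050 × 0.57 / (4 × 5.67×10⁻⁸)]^(1/4) = (1.02×10¹⁰)^(1/4) = 318 K.

T_eq ≈ 318 K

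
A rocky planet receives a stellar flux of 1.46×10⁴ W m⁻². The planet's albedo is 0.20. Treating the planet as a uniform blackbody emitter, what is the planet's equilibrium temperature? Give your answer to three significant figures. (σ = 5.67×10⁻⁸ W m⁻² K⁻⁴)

T_eq ≈ 476 K

Energy balance: absorbed = emitted ⇒ πR²·S(1−A) = 4πR²·σT_eq⁴, so T_eq⁴ = S(1−A)/(4σ).
T_eq = [1.46×10⁴ × 0.80 / (4 × 5.67×10⁻⁸)]^(1/4) = (5.15×10¹⁰)^(1/4) = 476 K.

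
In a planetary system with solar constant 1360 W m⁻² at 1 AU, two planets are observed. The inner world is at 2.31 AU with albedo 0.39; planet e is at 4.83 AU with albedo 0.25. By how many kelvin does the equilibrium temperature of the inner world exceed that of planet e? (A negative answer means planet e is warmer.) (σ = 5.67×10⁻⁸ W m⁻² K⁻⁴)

ΔT ≈ 44.0 K

T_eq = [S₀(1−A)/(4σd²)]^(1/4), so T ∝ (1−A)^(1/4) / √d.
T₁ = [1360×0.61/(4×5.67×10⁻⁸×2.31²)]^(1/4) = 161.81 K.
T₂ = [1360×0.75/(4×5.67×10⁻⁸×4.83²)]^(1/4) = 117.83 K.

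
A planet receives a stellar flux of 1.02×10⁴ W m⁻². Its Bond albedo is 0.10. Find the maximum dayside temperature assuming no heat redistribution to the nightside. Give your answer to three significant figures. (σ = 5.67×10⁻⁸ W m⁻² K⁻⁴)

T_ss ≈ 634 K

With no redistribution each surface element balances locally: S(1−A) = σT⁴.
T = [1.02×10⁴ × 0.90 / 5.67×10⁻⁸]^(1/4) = (1.62×10¹¹)^(1/4) = 634 K.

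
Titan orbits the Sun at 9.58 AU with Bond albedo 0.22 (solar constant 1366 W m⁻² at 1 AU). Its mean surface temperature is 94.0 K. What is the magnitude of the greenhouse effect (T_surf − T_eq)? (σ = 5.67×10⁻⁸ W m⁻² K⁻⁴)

S = 1366/9.58² = 14.88 W m⁻².
T_eq = [S(1−A)/(4σ)]^(1/4) = [14.88×0.78/(4×5.67×10⁻⁸)]^(1/4) = 84.6 K.
ΔT = T_surf − T_eq = 94 − 84.6.

ΔT ≈ 9.4 K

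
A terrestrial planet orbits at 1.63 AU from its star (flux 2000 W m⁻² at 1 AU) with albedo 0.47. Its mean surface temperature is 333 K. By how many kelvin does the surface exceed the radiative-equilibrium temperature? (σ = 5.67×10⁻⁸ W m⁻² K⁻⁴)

S = 2000/1.63² = 752.8 W m⁻².
T_eq = [S(1−A)/(4σ)]^(1/4) = [752.8×0.53/(4×5.67×10⁻⁸)]^(1/4) = 204.8 K.
ΔT = T_surf − T_eq = 333 − 204.8.

ΔT ≈ 128.2 K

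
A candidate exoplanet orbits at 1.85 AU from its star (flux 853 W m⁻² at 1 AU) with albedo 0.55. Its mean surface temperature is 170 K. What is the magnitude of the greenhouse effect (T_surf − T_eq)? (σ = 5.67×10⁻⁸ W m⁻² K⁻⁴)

S = 853/1.85² = 249.2 W m⁻².
T_eq = [S(1−A)/(4σ)]^(1/4) = [249.2×0.45/(4×5.67×10⁻⁸)]^(1/4) = 149.1 K.
ΔT = T_surf − T_eq = 170 − 149.1.

ΔT ≈ 20.9 K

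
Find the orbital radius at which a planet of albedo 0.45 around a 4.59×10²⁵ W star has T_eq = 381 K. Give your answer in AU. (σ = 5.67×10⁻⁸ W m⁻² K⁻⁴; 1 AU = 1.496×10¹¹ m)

d ≈ 0.137 AU

From T_eq⁴ = L(1−A)/(16πσd²): d = √[L(1−A)/(16πσT_eq⁴)].
d = √[4.59×10²⁵ × 0.55 / (16π × 5.67×10⁻⁸ × (381)⁴)] = 2.05×10¹⁰ m = 0.137 AU.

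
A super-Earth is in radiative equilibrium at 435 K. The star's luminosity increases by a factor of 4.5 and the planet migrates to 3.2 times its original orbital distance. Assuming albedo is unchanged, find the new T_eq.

T_eq ≈ 354 K

T_eq ∝ L^(1/4) · d^(−1/2).
T′ = 435 × 4.5^(1/4) / 3.2^(1/2) = 354 K.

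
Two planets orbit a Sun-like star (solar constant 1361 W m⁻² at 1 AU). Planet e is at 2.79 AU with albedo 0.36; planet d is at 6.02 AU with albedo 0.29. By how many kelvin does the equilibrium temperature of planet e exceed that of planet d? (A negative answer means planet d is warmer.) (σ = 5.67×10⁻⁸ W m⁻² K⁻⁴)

ΔT ≈ 44.9 K

T_eq = [S₀(1−A)/(4σd²)]^(1/4), so T ∝ (1−A)^(1/4) / √d.
T₁ = [1361×0.64/(4×5.67×10⁻⁸×2.79²)]^(1/4) = 149.04 K.
T₂ = [1361×0.71/(4×5.67×10⁻⁸×6.02²)]^(1/4) = 104.13 K.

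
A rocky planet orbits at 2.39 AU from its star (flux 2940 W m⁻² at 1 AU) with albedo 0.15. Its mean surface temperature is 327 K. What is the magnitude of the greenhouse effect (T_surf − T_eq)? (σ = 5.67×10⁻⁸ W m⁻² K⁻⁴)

ΔT ≈ 117.4 K

S = 2940/2.39² = 514.7 W m⁻².
T_eq = [S(1−A)/(4σ)]^(1/4) = [514.7×0.85/(4×5.67×10⁻⁸)]^(1/4) = 209.6 K.
ΔT = T_surf − T_eq = 327 − 209.6.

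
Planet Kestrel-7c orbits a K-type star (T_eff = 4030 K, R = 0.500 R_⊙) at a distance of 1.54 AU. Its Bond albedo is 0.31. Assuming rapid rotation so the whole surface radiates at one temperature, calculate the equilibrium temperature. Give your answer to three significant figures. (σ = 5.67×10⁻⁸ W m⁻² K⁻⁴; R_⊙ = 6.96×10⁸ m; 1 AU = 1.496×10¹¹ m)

T_eq ≈ 101 K

R_⋆ = 0.500 × 6.96×10⁸ = 3.48×10⁸ m.
d = 1.54 AU = 2.30×10¹¹ m.
L = 4πR_⋆²σT_⋆⁴ = 4π(3.48×10⁸)² × 5.67×10⁻⁸ × (4030)⁴ = 2.28×10²⁵ W.
S = L/(4πd²) = 34.1 W m⁻².
Energy balance: absorbed = emitted ⇒ πR²·S(1−A) = 4πR²·σT_eq⁴, so T_eq⁴ = S(1−A)/(4σ).
T_eq = [34.1 × 0.69 / (4 × 5.67×10⁻⁸)]^(1/4) = (1.04×10⁸)^(1/4) = 101 K.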